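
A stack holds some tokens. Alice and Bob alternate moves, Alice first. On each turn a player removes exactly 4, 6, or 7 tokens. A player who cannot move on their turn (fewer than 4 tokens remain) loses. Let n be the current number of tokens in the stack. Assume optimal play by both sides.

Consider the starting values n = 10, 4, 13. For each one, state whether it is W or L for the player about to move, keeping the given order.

10: W, 4: W, 13: L

Use the standard recursion: the mover loses at a terminal position; elsewhere, the mover wins exactly when some move hands the opponent an L position.
n=0: no move → L
n=1: no move → L
n=2: no move → L
n=3: no move → L
n=4: W (go to 0, an L position)
n=5: W (go to 1, an L position)
n=6: W (go to 2, an L position)
n=7: W (go to 3, an L position)
n=8: W (go to 2, an L position)
n=9: W (go to 3, an L position)
n=10: W (go to 3, an L position)
n=11: L (options 7(W), 5(W), 4(W) are all W)
n=12: L (options 8(W), 6(W), 5(W) are all W)
n=13: L (options 9(W), 7(W), 6(W) are all W)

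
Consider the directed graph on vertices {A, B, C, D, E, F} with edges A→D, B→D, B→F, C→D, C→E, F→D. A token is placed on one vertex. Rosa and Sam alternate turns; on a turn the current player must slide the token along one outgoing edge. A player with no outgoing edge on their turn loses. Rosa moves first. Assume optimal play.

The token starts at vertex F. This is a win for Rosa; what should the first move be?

Classify positions by backward induction: terminal positions (no move available) are L. From any other position, the mover wins iff some move reaches an L.
Every edge goes from a vertex to one that appears earlier in the order D, E, F, C, B, A, so processing vertices in that order labels each vertex after all of its successors.
D: no outgoing edge → L
E: no outgoing edge → L
F: W (go to D, an L position)
C: W (go to E, an L position)
B: W (go to D, an L position)
A: W (go to D, an L position)
From F, the L positions reachable in one move are: D.

Move to D.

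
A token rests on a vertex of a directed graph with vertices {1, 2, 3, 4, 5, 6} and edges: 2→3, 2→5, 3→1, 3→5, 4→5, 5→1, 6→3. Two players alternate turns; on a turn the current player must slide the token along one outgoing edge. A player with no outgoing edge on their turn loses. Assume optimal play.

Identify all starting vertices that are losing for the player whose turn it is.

Use the standard recursion: the mover loses at a terminal position; elsewhere, the mover wins exactly when some move hands the opponent an L position.
Every edge goes from a vertex to one that appears earlier in the order 1, 5, 3, 6, 2, 4, so processing vertices in that order labels each vertex after all of its successors.
1: no outgoing edge → L
5: can move to 1, which is L ⇒ W
3: can move to 1, which is L ⇒ W
6: the only move is to 3(W), a W ⇒ L
2: moves to 3(W), 5(W); every one is W ⇒ L
4: the only move is to 5(W), a W ⇒ L
Reading off the rows marked L gives the requested list; there are 4 such vertices.

1, 2, 4, 6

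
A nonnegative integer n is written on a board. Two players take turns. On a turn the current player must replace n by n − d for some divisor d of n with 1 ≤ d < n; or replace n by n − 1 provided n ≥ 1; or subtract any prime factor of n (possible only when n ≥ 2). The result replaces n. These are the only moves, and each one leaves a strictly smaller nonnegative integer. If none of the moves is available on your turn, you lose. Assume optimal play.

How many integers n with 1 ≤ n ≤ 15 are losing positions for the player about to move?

Positions with no move are L. A position that does have a move is losing for the player to move precisely when every available move leads to a winning position for the opponent. Fill in the labels:
n=0: no move → L
n=1: reaches L-position 0 → W
n=2: reaches L-position 0 → W
n=3: reaches L-position 0 → W
n=4: only reaches 2(W), 3(W), all W → L
n=5: reaches L-position 0 → W
n=6: reaches L-position 4 → W
n=7: reaches L-position 0 → W
n=8: reaches L-position 4 → W
n=9: only reaches 6(W), 8(W), all W → L
n=10: reaches L-position 9 → W
n=11: reaches L-position 0 → W
n=12: reaches L-position 9 → W
n=13: reaches L-position 0 → W
n=14: only reaches 7(W), 12(W), 13(W), all W → L
n=15: reaches L-position 14 → W
L entries with 1 ≤ n ≤ 15 (n=0 is outside the asked range and is not counted): n = 4, 9, 14; that makes 3.

3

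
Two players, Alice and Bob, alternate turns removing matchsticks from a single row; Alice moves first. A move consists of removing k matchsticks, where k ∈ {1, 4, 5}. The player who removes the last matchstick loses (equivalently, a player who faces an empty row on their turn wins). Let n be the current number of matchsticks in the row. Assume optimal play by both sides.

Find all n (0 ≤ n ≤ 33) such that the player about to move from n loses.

1, 3, 9, 11, 17, 19, 25, 27, 33

Positions with no move are W. A position that does have a move is losing for the player to move precisely when every available move leads to a winning position for the opponent. Fill in the labels:
n=0: no move; the opponent has just taken the last matchstick and therefore loses → W
n=1: only reaches 0(W), which is W → L
n=2: reaches L-position 1 → W
n=3: only reaches 2(W), which is W → L
n=4: reaches L-position 3 → W
n=5: reaches L-position 1 → W
n=6: reaches L-position 1 → W
n=7: reaches L-position 3 → W
n=8: reaches L-position 3 → W
n=9: only reaches 8(W), 5(W), 4(W), all W → L
n=10: reaches L-position 9 → W
n=11: only reaches 10(W), 7(W), 6(W), all W → L
n=12: reaches L-position 11 → W
n=13: reaches L-position 9 → W
n=14: reaches L-position 9 → W
n=15: reaches L-position 11 → W
n=16: reaches L-position 11 → W
n=17: only reaches 16(W), 13(W), 12(W), all W → L
n=18: reaches L-position 17 → W
n=19: only reaches 18(W), 15(W), 14(W), all W → L
n=20: reaches L-position 19 → W
n=21: reaches L-position 17 → W
n=22: reaches L-position 17 → W
n=23: reaches L-position 19 → W
n=24: reaches L-position 19 → W
n=25: only reaches 24(W), 21(W), 20(W), all W → L
n=26: reaches L-position 25 → W
n=27: only reaches 26(W), 23(W), 22(W), all W → L
n=28: reaches L-position 27 → W
n=29: reaches L-position 25 → W
n=30: reaches L-position 25 → W
n=31: reaches L-position 27 → W
n=32: reaches L-position 27 → W
n=33: only reaches 32(W), 29(W), 28(W), all W → L
Reading off the rows marked L gives the requested list; there are 9 such values of n.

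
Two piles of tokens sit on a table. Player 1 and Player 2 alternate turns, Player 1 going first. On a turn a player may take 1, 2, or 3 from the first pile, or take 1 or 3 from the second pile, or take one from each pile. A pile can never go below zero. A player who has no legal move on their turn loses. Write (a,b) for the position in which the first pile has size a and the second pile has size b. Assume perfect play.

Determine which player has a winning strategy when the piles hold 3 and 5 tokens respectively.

Player 1 wins.

Use the standard recursion: the mover loses at a terminal position; elsewhere, the mover wins exactly when some move hands the opponent an L position.
No move ever increases a pile, so every position that can arise here has a ≤ 3 and b ≤ 5; it is enough to label the cells with 0 ≤ a ≤ 3 and 0 ≤ b ≤ 5.
Every move lowers a or b (never raises either), so fill the grid row by row in increasing a, and left to right within a row: each cell's successors are then already labelled.
      b=0  b=1  b=2  b=3  b=4  b=5
a=0:    L    W    L    W    L    W
a=1:    W    W    W    W    W    W
a=2:    W    L    W    L    W    L
a=3:    W    W    W    W    W    W
Cells with no legal move (terminal, hence L): (0,0).
The remaining L cells, each justified by listing all of its moves:
(0,2): →(0,1)(W) only, which is W, so L
(0,4): →(0,3)(W), (0,1)(W) — all W, so L
(2,1): →(1,1)(W), (0,1)(W), (2,0)(W), (1,0)(W) — all W, so L
(2,3): →(1,3)(W), (0,3)(W), (2,2)(W), (2,0)(W), (1,2)(W) — all W, so L
(2,5): →(1,5)(W), (0,5)(W), (2,4)(W), (2,2)(W), (1,4)(W) — all W, so L
Every other cell has at least one move into one of the L cells above, so it is W.
From (3,5) Player 1 can move to (2,5), reaching an L position.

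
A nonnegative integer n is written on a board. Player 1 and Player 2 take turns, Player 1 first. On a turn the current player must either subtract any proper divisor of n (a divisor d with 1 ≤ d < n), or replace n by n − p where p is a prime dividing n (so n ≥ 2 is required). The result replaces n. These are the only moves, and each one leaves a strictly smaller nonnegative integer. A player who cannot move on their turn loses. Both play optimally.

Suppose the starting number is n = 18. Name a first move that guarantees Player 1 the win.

Move to 9.

Build the W/L table. Terminal = L. A non-terminal position is W if it has a move to some L; otherwise it is L.
n=0: no move → L
n=1: no move → L
n=2: reaches L-position 0 → W
n=3: reaches L-position 0 → W
n=4: only reaches 2(W), 3(W), all W → L
n=5: reaches L-position 0 → W
n=6: reaches L-position 4 → W
n=7: reaches L-position 0 → W
n=8: reaches L-position 4 → W
n=9: only reaches 6(W), 8(W), all W → L
n=10: reaches L-position 9 → W
n=11: reaches L-position 0 → W
n=12: reaches L-position 9 → W
n=13: reaches L-position 0 → W
n=14: only reaches 7(W), 12(W), 13(W), all W → L
n=15: reaches L-position 14 → W
n=16: reaches L-position 14 → W
n=17: reaches L-position 0 → W
n=18: reaches L-position 9 → W
From 18, the L positions reachable in one move are: 9.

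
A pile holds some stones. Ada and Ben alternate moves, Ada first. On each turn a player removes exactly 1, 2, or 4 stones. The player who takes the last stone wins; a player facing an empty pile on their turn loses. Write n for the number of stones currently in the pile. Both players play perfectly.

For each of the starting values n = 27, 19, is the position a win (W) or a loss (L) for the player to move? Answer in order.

27: L, 19: W

Classify positions by backward induction: terminal positions (no move available) are L. From any other position, the mover wins iff some move reaches an L.
n=0: no move → L
n=1: reaches L-position 0 → W
n=2: reaches L-position 0 → W
n=3: only reaches 2(W), 1(W), all W → L
n=4: reaches L-position 3 → W
n=5: reaches L-position 3 → W
n=6: only reaches 5(W), 4(W), 2(W), all W → L
n=7: reaches L-position 6 → W
n=8: reaches L-position 6 → W
n=9: only reaches 8(W), 7(W), 5(W), all W → L
n=10: reaches L-position 9 → W
n=11: reaches L-position 9 → W
n=12: only reaches 11(W), 10(W), 8(W), all W → L
n=13: reaches L-position 12 → W
n=14: reaches L-position 12 → W
n=15: only reaches 14(W), 13(W), 11(W), all W → L
n=16: reaches L-position 15 → W
n=17: reaches L-position 15 → W
n=18: only reaches 17(W), 16(W), 14(W), all W → L
n=19: reaches L-position 18 → W
n=20: reaches L-position 18 → W
n=21: only reaches 20(W), 19(W), 17(W), all W → L
n=22: reaches L-position 21 → W
n=23: reaches L-position 21 → W
n=24: only reaches 23(W), 22(W), 20(W), all W → L
n=25: reaches L-position 24 → W
n=26: reaches L-position 24 → W
n=27: only reaches 26(W), 25(W), 23(W), all W → L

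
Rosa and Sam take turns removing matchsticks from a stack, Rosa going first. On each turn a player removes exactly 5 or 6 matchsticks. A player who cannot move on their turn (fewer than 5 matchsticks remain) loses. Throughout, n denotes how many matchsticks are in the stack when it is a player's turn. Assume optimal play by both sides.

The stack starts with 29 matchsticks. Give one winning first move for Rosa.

Remove 5, leaving 24.

Use the standard recursion: the mover loses at a terminal position; elsewhere, the mover wins exactly when some move hands the opponent an L position.
n=0: no move → L
n=1: no move → L
n=2: no move → L
n=3: no move → L
n=4: no move → L
n=5: W (go to 0, an L position)
n=6: W (go to 1, an L position)
n=7: W (go to 2, an L position)
n=8: W (go to 3, an L position)
n=9: W (go to 4, an L position)
n=10: W (go to 4, an L position)
n=11: L (options 6(W), 5(W) are all W)
n=12: L (options 7(W), 6(W) are all W)
n=13: L (options 8(W), 7(W) are all W)
n=14: L (options 9(W), 8(W) are all W)
n=15: L (options 10(W), 9(W) are all W)
n=16: W (go to 11, an L position)
n=17: W (go to 12, an L position)
n=18: W (go to 13, an L position)
n=19: W (go to 14, an L position)
n=20: W (go to 15, an L position)
n=21: W (go to 15, an L position)
n=22: L (options 17(W), 16(W) are all W)
n=23: L (options 18(W), 17(W) are all W)
n=24: L (options 19(W), 18(W) are all W)
n=25: L (options 20(W), 19(W) are all W)
n=26: L (options 21(W), 20(W) are all W)
n=27: W (go to 22, an L position)
n=28: W (go to 23, an L position)
n=29: W (go to 24, an L position)
From 29, the L positions reachable in one move are: 24, 23. Any move reaching one of these is winning.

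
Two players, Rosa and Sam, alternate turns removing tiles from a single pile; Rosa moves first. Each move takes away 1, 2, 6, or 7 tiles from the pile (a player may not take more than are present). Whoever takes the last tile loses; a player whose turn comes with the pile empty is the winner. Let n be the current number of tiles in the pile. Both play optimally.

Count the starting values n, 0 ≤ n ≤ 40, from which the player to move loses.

10

Classify positions by backward induction: terminal positions (no move available) are W. From any other position, the mover wins iff some move reaches an L.
n=0: no move; the opponent has just taken the last tile and therefore loses → W
n=1: →0(W) only, which is W, so L
n=2: →1(L), so W
n=3: →1(L), so W
n=4: →3(W), 2(W) — all W, so L
n=5: →4(L), so W
n=6: →4(L), so W
n=7: →1(L), so W
n=8: →1(L), so W
n=9: →8(W), 7(W), 3(W), 2(W) — all W, so L
n=10: →9(L), so W
n=11: →9(L), so W
n=12: →11(W), 10(W), 6(W), 5(W) — all W, so L
n=13: →12(L), so W
n=14: →12(L), so W
n=15: →9(L), so W
n=16: →9(L), so W
n=17: →16(W), 15(W), 11(W), 10(W) — all W, so L
n=18: →17(L), so W
n=19: →17(L), so W
n=20: →19(W), 18(W), 14(W), 13(W) — all W, so L
n=21: →20(L), so W
n=22: →20(L), so W
n=23: →17(L), so W
n=24: →17(L), so W
n=25: →24(W), 23(W), 19(W), 18(W) — all W, so L
n=26: →25(L), so W
n=27: →25(L), so W
n=28: →27(W), 26(W), 22(W), 21(W) — all W, so L
n=29: →28(L), so W
n=30: →28(L), so W
n=31: →25(L), so W
n=32: →25(L), so W
n=33: →32(W), 31(W), 27(W), 26(W) — all W, so L
n=34: →33(L), so W
n=35: →33(L), so W
n=36: →35(W), 34(W), 30(W), 29(W) — all W, so L
n=37: →36(L), so W
n=38: →36(L), so W
n=39: →33(L), so W
n=40: →33(L), so W
L entries with 0 ≤ n ≤ 40: n = 1, 4, 9, 12, 17, 20, 25, 28, 33, 36; that makes 10.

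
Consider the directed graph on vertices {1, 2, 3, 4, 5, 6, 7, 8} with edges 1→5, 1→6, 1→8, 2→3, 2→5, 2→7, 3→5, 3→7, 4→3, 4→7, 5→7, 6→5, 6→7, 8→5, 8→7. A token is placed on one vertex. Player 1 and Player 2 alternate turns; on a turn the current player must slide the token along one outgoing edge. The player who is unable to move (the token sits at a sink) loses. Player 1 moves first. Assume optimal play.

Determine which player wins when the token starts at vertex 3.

Player 1 wins.

Build the W/L table. Terminal = L. A non-terminal position is W if it has a move to some L; otherwise it is L.
Every edge goes from a vertex to one that appears earlier in the order 7, 5, 3, 2, 6, 8, 1, 4, so processing vertices in that order labels each vertex after all of its successors.
7: no outgoing edge → L
5: →7(L), so W
3: →7(L), so W
2: →7(L), so W
6: →7(L), so W
8: →7(L), so W
1: →8(W), 6(W), 5(W) — all W, so L
4: →7(L), so W
The starting position 3 is W: Player 1 should move to 7, handing over an L position.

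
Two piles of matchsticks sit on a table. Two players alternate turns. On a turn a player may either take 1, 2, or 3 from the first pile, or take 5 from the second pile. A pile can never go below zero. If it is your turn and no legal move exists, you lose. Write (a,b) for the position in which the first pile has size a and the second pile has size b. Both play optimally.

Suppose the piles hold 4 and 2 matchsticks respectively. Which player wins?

The second player wins.

Classify positions by backward induction: terminal positions (no move available) are L. From any other position, the mover wins iff some move reaches an L.
No move ever increases a pile, so every position that can arise here has a ≤ 4 and b ≤ 2; it is enough to label the cells with 0 ≤ a ≤ 4 and 0 ≤ b ≤ 2.
Every move lowers a or b (never raises either), so fill the grid row by row in increasing a, and left to right within a row: each cell's successors are then already labelled.
      b=0  b=1  b=2
a=0:    L    L    L
a=1:    W    W    W
a=2:    W    W    W
a=3:    W    W    W
a=4:    L    L    L
Cells with no legal move (terminal, hence L): (0,0), (0,1), (0,2).
The remaining L cells, each justified by listing all of its moves:
(4,0): →(3,0)(W), (2,0)(W), (1,0)(W) — all W, so L
(4,1): →(3,1)(W), (2,1)(W), (1,1)(W) — all W, so L
(4,2): →(3,2)(W), (2,2)(W), (1,2)(W) — all W, so L
Every other cell has at least one move into one of the L cells above, so it is W.
Every move from (4,2) reaches a W position, so the mover loses.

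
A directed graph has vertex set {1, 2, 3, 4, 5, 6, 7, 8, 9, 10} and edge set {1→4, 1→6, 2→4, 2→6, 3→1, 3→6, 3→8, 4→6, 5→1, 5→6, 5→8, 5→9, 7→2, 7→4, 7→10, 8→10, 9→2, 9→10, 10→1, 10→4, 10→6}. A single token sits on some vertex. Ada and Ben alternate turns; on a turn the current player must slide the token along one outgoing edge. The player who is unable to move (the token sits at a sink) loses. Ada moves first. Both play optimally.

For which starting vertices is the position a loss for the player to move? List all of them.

Compute win/loss labels from the base case upward. A position with no move is L. Any other position is W if it can reach an L in one move, else L.
Every edge goes from a vertex to one that appears earlier in the order 6, 4, 2, 1, 10, 8, 7, 3, 9, 5, so processing vertices in that order labels each vertex after all of its successors.
6: no outgoing edge → L
4: can move to 6, which is L ⇒ W
2: can move to 6, which is L ⇒ W
1: can move to 6, which is L ⇒ W
10: can move to 6, which is L ⇒ W
8: the only move is to 10(W), a W ⇒ L
7: moves to 10(W), 2(W), 4(W); every one is W ⇒ L
3: can move to 8, which is L ⇒ W
9: moves to 10(W), 2(W); every one is W ⇒ L
5: can move to 9, which is L ⇒ W
The losing starting vertices are exactly the entries labelled L in this table (4 of them).

6, 7, 8, 9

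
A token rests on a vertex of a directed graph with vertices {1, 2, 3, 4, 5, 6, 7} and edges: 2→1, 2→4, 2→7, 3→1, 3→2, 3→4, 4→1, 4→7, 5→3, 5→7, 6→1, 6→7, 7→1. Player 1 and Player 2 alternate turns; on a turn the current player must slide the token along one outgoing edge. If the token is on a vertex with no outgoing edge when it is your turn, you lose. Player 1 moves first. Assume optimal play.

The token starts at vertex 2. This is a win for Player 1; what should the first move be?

Move to 1.

Classify positions by backward induction: terminal positions (no move available) are L. From any other position, the mover wins iff some move reaches an L.
Every edge goes from a vertex to one that appears earlier in the order 1, 7, 4, 2, 3, 5, 6, so processing vertices in that order labels each vertex after all of its successors.
1: no outgoing edge → L
7: →1(L), so W
4: →1(L), so W
2: →1(L), so W
3: →1(L), so W
5: →3(W), 7(W) — all W, so L
6: →1(L), so W
From 2, the L positions reachable in one move are: 1.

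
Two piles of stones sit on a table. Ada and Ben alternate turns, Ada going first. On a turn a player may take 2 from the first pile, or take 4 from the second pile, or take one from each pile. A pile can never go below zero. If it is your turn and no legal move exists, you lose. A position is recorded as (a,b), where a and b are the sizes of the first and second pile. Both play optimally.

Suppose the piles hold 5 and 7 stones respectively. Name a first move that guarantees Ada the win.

Label each position W (a win for the player to move) or L (a loss). A position with no legal move is L; any other position is W exactly when some move reaches an L, and L when every move reaches a W.
No move ever increases a pile, so every position that can arise here has a ≤ 5 and b ≤ 7; it is enough to label the cells with 0 ≤ a ≤ 5 and 0 ≤ b ≤ 7.
Every move lowers a or b (never raises either), so fill the grid row by row in increasing a, and left to right within a row: each cell's successors are then already labelled.
      b=0  b=1  b=2  b=3  b=4  b=5  b=6  b=7
a=0:    L    L    L    L    W    W    W    W
a=1:    L    W    W    W    W    L    L    L
a=2:    W    W    W    W    L    L    W    W
a=3:    W    L    L    L    L    W    W    W
a=4:    L    L    W    W    W    W    L    L
a=5:    L    W    W    W    W    L    L    W
Cells with no legal move (terminal, hence L): (0,0), (0,1), (0,2), (0,3), (1,0).
The remaining L cells, each justified by listing all of its moves:
(1,5): only reaches (1,1)(W), (0,4)(W), all W → L
(1,6): only reaches (1,2)(W), (0,5)(W), all W → L
(1,7): only reaches (1,3)(W), (0,6)(W), all W → L
(2,4): only reaches (0,4)(W), (2,0)(W), (1,3)(W), all W → L
(2,5): only reaches (0,5)(W), (2,1)(W), (1,4)(W), all W → L
(3,1): only reaches (1,1)(W), (2,0)(W), all W → L
(3,2): only reaches (1,2)(W), (2,1)(W), all W → L
(3,3): only reaches (1,3)(W), (2,2)(W), all W → L
(3,4): only reaches (1,4)(W), (3,0)(W), (2,3)(W), all W → L
(4,0): only reaches (2,0)(W), which is W → L
(4,1): only reaches (2,1)(W), (3,0)(W), all W → L
(4,6): only reaches (2,6)(W), (4,2)(W), (3,5)(W), all W → L
(4,7): only reaches (2,7)(W), (4,3)(W), (3,6)(W), all W → L
(5,0): only reaches (3,0)(W), which is W → L
(5,5): only reaches (3,5)(W), (5,1)(W), (4,4)(W), all W → L
(5,6): only reaches (3,6)(W), (5,2)(W), (4,5)(W), all W → L
Every other cell has at least one move into one of the L cells above, so it is W.
From (5,7), the L positions reachable in one move are: (4,6).

Move to (4,6).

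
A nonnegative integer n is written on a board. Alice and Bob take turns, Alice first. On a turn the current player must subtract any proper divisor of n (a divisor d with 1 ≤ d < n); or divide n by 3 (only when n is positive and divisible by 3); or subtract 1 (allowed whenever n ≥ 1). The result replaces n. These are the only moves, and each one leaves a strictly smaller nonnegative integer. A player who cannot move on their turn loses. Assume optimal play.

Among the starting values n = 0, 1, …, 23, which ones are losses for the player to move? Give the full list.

0, 2, 5, 7, 9, 11, 13, 16, 19, 23

Classify positions by backward induction: terminal positions (no move available) are L. From any other position, the mover wins iff some move reaches an L.
n=0: no move → L
n=1: can move to 0, which is L ⇒ W
n=2: the only move is to 1(W), a W ⇒ L
n=3: can move to 2, which is L ⇒ W
n=4: can move to 2, which is L ⇒ W
n=5: the only move is to 4(W), a W ⇒ L
n=6: can move to 2, which is L ⇒ W
n=7: the only move is to 6(W), a W ⇒ L
n=8: can move to 7, which is L ⇒ W
n=9: moves to 3(W), 6(W), 8(W); every one is W ⇒ L
n=10: can move to 5, which is L ⇒ W
n=11: the only move is to 10(W), a W ⇒ L
n=12: can move to 9, which is L ⇒ W
n=13: the only move is to 12(W), a W ⇒ L
n=14: can move to 7, which is L ⇒ W
n=15: can move to 5, which is L ⇒ W
n=16: moves to 8(W), 12(W), 14(W), 15(W); every one is W ⇒ L
n=17: can move to 16, which is L ⇒ W
n=18: can move to 9, which is L ⇒ W
n=19: the only move is to 18(W), a W ⇒ L
n=20: can move to 16, which is L ⇒ W
n=21: can move to 7, which is L ⇒ W
n=22: can move to 11, which is L ⇒ W
n=23: the only move is to 22(W), a W ⇒ L
The losing starting values of n are exactly the entries labelled L in this table (10 of them).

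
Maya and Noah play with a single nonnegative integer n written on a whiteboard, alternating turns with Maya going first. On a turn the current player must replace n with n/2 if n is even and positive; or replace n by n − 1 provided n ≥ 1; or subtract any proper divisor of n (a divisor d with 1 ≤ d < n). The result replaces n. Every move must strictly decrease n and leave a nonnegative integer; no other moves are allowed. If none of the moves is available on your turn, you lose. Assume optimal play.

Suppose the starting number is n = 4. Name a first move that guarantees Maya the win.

Positions with no move are L. A position that does have a move is losing for the player to move precisely when every available move leads to a winning position for the opponent. Fill in the labels:
n=0: no move → L
n=1: W (go to 0, an L position)
n=2: L (sole option 1(W) is W)
n=3: W (go to 2, an L position)
n=4: W (go to 2, an L position)
From 4, the L positions reachable in one move are: 2.

Move to 2.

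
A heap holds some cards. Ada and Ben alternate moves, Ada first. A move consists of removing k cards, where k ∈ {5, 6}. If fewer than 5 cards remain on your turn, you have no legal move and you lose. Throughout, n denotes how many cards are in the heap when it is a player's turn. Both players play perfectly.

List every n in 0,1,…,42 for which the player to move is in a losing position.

Work bottom-up. With no move the player to move loses. Otherwise the position is W if at least one move leads to an L position for the opponent, and L if every move leads to a W.
n=0: no move → L
n=1: no move → L
n=2: no move → L
n=3: no move → L
n=4: no move → L
n=5: W (go to 0, an L position)
n=6: W (go to 1, an L position)
n=7: W (go to 2, an L position)
n=8: W (go to 3, an L position)
n=9: W (go to 4, an L position)
n=10: W (go to 4, an L position)
n=11: L (options 6(W), 5(W) are all W)
n=12: L (options 7(W), 6(W) are all W)
n=13: L (options 8(W), 7(W) are all W)
n=14: L (options 9(W), 8(W) are all W)
n=15: L (options 10(W), 9(W) are all W)
n=16: W (go to 11, an L position)
n=17: W (go to 12, an L position)
n=18: W (go to 13, an L position)
n=19: W (go to 14, an L position)
n=20: W (go to 15, an L position)
n=21: W (go to 15, an L position)
n=22: L (options 17(W), 16(W) are all W)
n=23: L (options 18(W), 17(W) are all W)
n=24: L (options 19(W), 18(W) are all W)
n=25: L (options 20(W), 19(W) are all W)
n=26: L (options 21(W), 20(W) are all W)
n=27: W (go to 22, an L position)
n=28: W (go to 23, an L position)
n=29: W (go to 24, an L position)
n=30: W (go to 25, an L position)
n=31: W (go to 26, an L position)
n=32: W (go to 26, an L position)
n=33: L (options 28(W), 27(W) are all W)
n=34: L (options 29(W), 28(W) are all W)
n=35: L (options 30(W), 29(W) are all W)
n=36: L (options 31(W), 30(W) are all W)
n=37: L (options 32(W), 31(W) are all W)
n=38: W (go to 33, an L position)
n=39: W (go to 34, an L position)
n=40: W (go to 35, an L position)
n=41: W (go to 36, an L position)
n=42: W (go to 37, an L position)
Reading off the rows marked L gives the requested list; there are 20 such values of n.

0, 1, 2, 3, 4, 11, 12, 13, 14, 15, 22, 23, 24, 25, 26, 33, 34, 35, 36, 37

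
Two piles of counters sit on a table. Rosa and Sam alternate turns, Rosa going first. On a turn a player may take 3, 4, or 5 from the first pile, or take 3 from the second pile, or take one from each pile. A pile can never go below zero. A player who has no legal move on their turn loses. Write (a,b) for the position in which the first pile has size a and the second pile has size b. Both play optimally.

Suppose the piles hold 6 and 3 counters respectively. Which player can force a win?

Work bottom-up. With no move the player to move loses. Otherwise the position is W if at least one move leads to an L position for the opponent, and L if every move leads to a W.
No move ever increases a pile, so every position that can arise here has a ≤ 6 and b ≤ 3; it is enough to label the cells with 0 ≤ a ≤ 6 and 0 ≤ b ≤ 3.
Every move lowers a or b (never raises either), so fill the grid row by row in increasing a, and left to right within a row: each cell's successors are then already labelled.
      b=0  b=1  b=2  b=3
a=0:    L    L    L    W
a=1:    L    W    W    W
a=2:    L    W    L    W
a=3:    W    W    W    W
a=4:    W    W    W    L
a=5:    W    W    W    L
a=6:    W    L    W    L
Cells with no legal move (terminal, hence L): (0,0), (0,1), (0,2), (1,0), (2,0).
The remaining L cells, each justified by listing all of its moves:
(2,2): only reaches (1,1)(W), which is W → L
(4,3): only reaches (1,3)(W), (0,3)(W), (4,0)(W), (3,2)(W), all W → L
(5,3): only reaches (2,3)(W), (1,3)(W), (0,3)(W), (5,0)(W), (4,2)(W), all W → L
(6,1): only reaches (3,1)(W), (2,1)(W), (1,1)(W), (5,0)(W), all W → L
(6,3): only reaches (3,3)(W), (2,3)(W), (1,3)(W), (6,0)(W), (5,2)(W), all W → L
Every other cell has at least one move into one of the L cells above, so it is W.
Every move from (6,3) reaches a W position, so the mover loses.

Sam wins.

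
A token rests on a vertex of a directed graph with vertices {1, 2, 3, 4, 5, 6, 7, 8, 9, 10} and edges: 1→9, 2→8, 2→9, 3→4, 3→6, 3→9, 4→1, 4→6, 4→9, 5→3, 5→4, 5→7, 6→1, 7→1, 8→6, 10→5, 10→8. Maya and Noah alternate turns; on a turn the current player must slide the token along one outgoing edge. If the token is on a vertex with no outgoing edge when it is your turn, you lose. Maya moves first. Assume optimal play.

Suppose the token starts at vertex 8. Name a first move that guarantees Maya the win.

Move to 6.

Classify positions by backward induction: terminal positions (no move available) are L. From any other position, the mover wins iff some move reaches an L.
Every edge goes from a vertex to one that appears earlier in the order 9, 1, 7, 6, 4, 8, 3, 2, 5, 10, so processing vertices in that order labels each vertex after all of its successors.
9: no outgoing edge → L
1: W (go to 9, an L position)
7: L (sole option 1(W) is W)
6: L (sole option 1(W) is W)
4: W (go to 6, an L position)
8: W (go to 6, an L position)
3: W (go to 6, an L position)
2: W (go to 9, an L position)
5: W (go to 7, an L position)
10: L (options 5(W), 8(W) are all W)
From 8, the L positions reachable in one move are: 6.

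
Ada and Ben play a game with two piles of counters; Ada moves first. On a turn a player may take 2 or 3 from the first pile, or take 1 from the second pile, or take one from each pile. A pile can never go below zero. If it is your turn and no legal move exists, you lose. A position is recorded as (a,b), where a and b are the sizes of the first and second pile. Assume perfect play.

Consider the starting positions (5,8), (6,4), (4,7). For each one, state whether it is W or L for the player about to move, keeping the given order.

Use the standard recursion: the mover loses at a terminal position; elsewhere, the mover wins exactly when some move hands the opponent an L position.
No move ever increases a pile, so every position that can arise here has a ≤ 6 and b ≤ 8; it is enough to label the cells with 0 ≤ a ≤ 6 and 0 ≤ b ≤ 8.
Every move lowers a or b (never raises either), so fill the grid row by row in increasing a, and left to right within a row: each cell's successors are then already labelled.
      b=0  b=1  b=2  b=3  b=4  b=5  b=6  b=7  b=8
a=0:    L    W    L    W    L    W    L    W    L
a=1:    L    W    L    W    L    W    L    W    L
a=2:    W    W    W    W    W    W    W    W    W
a=3:    W    L    W    L    W    L    W    L    W
a=4:    W    L    W    L    W    L    W    L    W
a=5:    L    W    W    W    W    W    W    W    W
a=6:    L    W    L    W    L    W    L    W    L
Cells with no legal move (terminal, hence L): (0,0), (1,0).
The remaining L cells, each justified by listing all of its moves:
(0,2): L (sole option (0,1)(W) is W)
(0,4): L (sole option (0,3)(W) is W)
(0,6): L (sole option (0,5)(W) is W)
(0,8): L (sole option (0,7)(W) is W)
(1,2): L (options (1,1)(W), (0,1)(W) are all W)
(1,4): L (options (1,3)(W), (0,3)(W) are all W)
(1,6): L (options (1,5)(W), (0,5)(W) are all W)
(1,8): L (options (1,7)(W), (0,7)(W) are all W)
(3,1): L (options (1,1)(W), (0,1)(W), (3,0)(W), (2,0)(W) are all W)
(3,3): L (options (1,3)(W), (0,3)(W), (3,2)(W), (2,2)(W) are all W)
(3,5): L (options (1,5)(W), (0,5)(W), (3,4)(W), (2,4)(W) are all W)
(3,7): L (options (1,7)(W), (0,7)(W), (3,6)(W), (2,6)(W) are all W)
(4,1): L (options (2,1)(W), (1,1)(W), (4,0)(W), (3,0)(W) are all W)
(4,3): L (options (2,3)(W), (1,3)(W), (4,2)(W), (3,2)(W) are all W)
(4,5): L (options (2,5)(W), (1,5)(W), (4,4)(W), (3,4)(W) are all W)
(4,7): L (options (2,7)(W), (1,7)(W), (4,6)(W), (3,6)(W) are all W)
(5,0): L (options (3,0)(W), (2,0)(W) are all W)
(6,0): L (options (4,0)(W), (3,0)(W) are all W)
(6,2): L (options (4,2)(W), (3,2)(W), (6,1)(W), (5,1)(W) are all W)
(6,4): L (options (4,4)(W), (3,4)(W), (6,3)(W), (5,3)(W) are all W)
(6,6): L (options (4,6)(W), (3,6)(W), (6,5)(W), (5,5)(W) are all W)
(6,8): L (options (4,8)(W), (3,8)(W), (6,7)(W), (5,7)(W) are all W)
Every other cell has at least one move into one of the L cells above, so it is W.
(5,8): the move to (4,7) reaches an L cell, so W
(6,4): one of the L cells justified above, so L
(4,7): one of the L cells justified above, so L

(5,8): W, (6,4): L, (4,7): L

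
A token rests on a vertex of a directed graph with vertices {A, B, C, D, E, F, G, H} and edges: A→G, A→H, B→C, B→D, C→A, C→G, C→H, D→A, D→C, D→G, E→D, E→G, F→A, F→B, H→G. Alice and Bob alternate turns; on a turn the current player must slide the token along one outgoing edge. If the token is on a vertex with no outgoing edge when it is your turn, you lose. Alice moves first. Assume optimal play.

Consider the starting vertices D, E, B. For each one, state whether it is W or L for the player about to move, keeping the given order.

D: W, E: W, B: L

Label each position W (a win for the player to move) or L (a loss). A position with no legal move is L; any other position is W exactly when some move reaches an L, and L when every move reaches a W.
Every edge goes from a vertex to one that appears earlier in the order G, H, A, C, D, E, B, F, so processing vertices in that order labels each vertex after all of its successors.
G: no outgoing edge → L
H: reaches L-position G → W
A: reaches L-position G → W
C: reaches L-position G → W
D: reaches L-position G → W
E: reaches L-position G → W
B: only reaches D(W), C(W), all W → L
F: reaches L-position B → W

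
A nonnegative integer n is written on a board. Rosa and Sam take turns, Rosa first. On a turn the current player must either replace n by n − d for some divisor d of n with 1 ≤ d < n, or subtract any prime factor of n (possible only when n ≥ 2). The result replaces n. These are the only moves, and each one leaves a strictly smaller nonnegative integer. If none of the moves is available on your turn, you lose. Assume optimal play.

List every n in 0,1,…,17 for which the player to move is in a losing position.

Use the standard recursion: the mover loses at a terminal position; elsewhere, the mover wins exactly when some move hands the opponent an L position.
n=0: no move → L
n=1: no move → L
n=2: W (go to 0, an L position)
n=3: W (go to 0, an L position)
n=4: L (options 2(W), 3(W) are all W)
n=5: W (go to 0, an L position)
n=6: W (go to 4, an L position)
n=7: W (go to 0, an L position)
n=8: W (go to 4, an L position)
n=9: L (options 6(W), 8(W) are all W)
n=10: W (go to 9, an L position)
n=11: W (go to 0, an L position)
n=12: W (go to 9, an L position)
n=13: W (go to 0, an L position)
n=14: L (options 7(W), 12(W), 13(W) are all W)
n=15: W (go to 14, an L position)
n=16: W (go to 14, an L position)
n=17: W (go to 0, an L position)
Reading off the rows marked L gives the requested list; there are 5 such values of n.

0, 1, 4, 9, 14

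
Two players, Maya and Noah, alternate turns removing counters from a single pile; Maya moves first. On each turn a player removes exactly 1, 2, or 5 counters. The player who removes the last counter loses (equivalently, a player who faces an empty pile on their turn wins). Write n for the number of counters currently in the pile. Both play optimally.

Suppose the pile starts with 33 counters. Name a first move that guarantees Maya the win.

Remove 2, leaving 31.

Work bottom-up. With no move the player to move wins. Otherwise the position is W if at least one move leads to an L position for the opponent, and L if every move leads to a W.
n=0: no move; the opponent has just taken the last counter and therefore loses → W
n=1: only reaches 0(W), which is W → L
n=2: reaches L-position 1 → W
n=3: reaches L-position 1 → W
n=4: only reaches 3(W), 2(W), all W → L
n=5: reaches L-position 4 → W
n=6: reaches L-position 4 → W
n=7: only reaches 6(W), 5(W), 2(W), all W → L
n=8: reaches L-position 7 → W
n=9: reaches L-position 7 → W
n=10: only reaches 9(W), 8(W), 5(W), all W → L
n=11: reaches L-position 10 → W
n=12: reaches L-position 10 → W
n=13: only reaches 12(W), 11(W), 8(W), all W → L
n=14: reaches L-position 13 → W
n=15: reaches L-position 13 → W
n=16: only reaches 15(W), 14(W), 11(W), all W → L
n=17: reaches L-position 16 → W
n=18: reaches L-position 16 → W
n=19: only reaches 18(W), 17(W), 14(W), all W → L
n=20: reaches L-position 19 → W
n=21: reaches L-position 19 → W
n=22: only reaches 21(W), 20(W), 17(W), all W → L
n=23: reaches L-position 22 → W
n=24: reaches L-position 22 → W
n=25: only reaches 24(W), 23(W), 20(W), all W → L
n=26: reaches L-position 25 → W
n=27: reaches L-position 25 → W
n=28: only reaches 27(W), 26(W), 23(W), all W → L
n=29: reaches L-position 28 → W
n=30: reaches L-position 28 → W
n=31: only reaches 30(W), 29(W), 26(W), all W → L
n=32: reaches L-position 31 → W
n=33: reaches L-position 31 → W
From 33, the L positions reachable in one move are: 31, 28. Any move reaching one of these is winning.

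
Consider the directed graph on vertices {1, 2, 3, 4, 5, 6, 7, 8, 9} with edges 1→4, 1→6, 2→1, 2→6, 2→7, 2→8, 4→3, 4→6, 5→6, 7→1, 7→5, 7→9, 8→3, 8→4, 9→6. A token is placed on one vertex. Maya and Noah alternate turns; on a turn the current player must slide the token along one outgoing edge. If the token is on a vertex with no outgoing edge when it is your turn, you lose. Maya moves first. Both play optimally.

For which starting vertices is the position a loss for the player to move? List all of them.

Compute win/loss labels from the base case upward. A position with no move is L. Any other position is W if it can reach an L in one move, else L.
Every edge goes from a vertex to one that appears earlier in the order 3, 6, 4, 1, 9, 8, 5, 7, 2, so processing vertices in that order labels each vertex after all of its successors.
3: no outgoing edge → L
6: no outgoing edge → L
4: can move to 6, which is L ⇒ W
1: can move to 6, which is L ⇒ W
9: can move to 6, which is L ⇒ W
8: can move to 3, which is L ⇒ W
5: can move to 6, which is L ⇒ W
7: moves to 5(W), 9(W), 1(W); every one is W ⇒ L
2: can move to 7, which is L ⇒ W
The losing starting vertices are exactly the entries labelled L in this table (3 of them).

3, 6, 7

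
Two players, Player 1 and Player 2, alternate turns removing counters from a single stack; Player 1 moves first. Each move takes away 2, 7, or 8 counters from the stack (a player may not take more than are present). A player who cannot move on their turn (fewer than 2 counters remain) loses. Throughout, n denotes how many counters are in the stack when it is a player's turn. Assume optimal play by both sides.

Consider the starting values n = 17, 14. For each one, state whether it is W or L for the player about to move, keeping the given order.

17: W, 14: L

Classify positions by backward induction: terminal positions (no move available) are L. From any other position, the mover wins iff some move reaches an L.
n=0: no move → L
n=1: no move → L
n=2: can move to 0, which is L ⇒ W
n=3: can move to 1, which is L ⇒ W
n=4: the only move is to 2(W), a W ⇒ L
n=5: the only move is to 3(W), a W ⇒ L
n=6: can move to 4, which is L ⇒ W
n=7: can move to 5, which is L ⇒ W
n=8: can move to 1, which is L ⇒ W
n=9: can move to 1, which is L ⇒ W
n=10: moves to 8(W), 3(W), 2(W); every one is W ⇒ L
n=11: can move to 4, which is L ⇒ W
n=12: can move to 10, which is L ⇒ W
n=13: can move to 5, which is L ⇒ W
n=14: moves to 12(W), 7(W), 6(W); every one is W ⇒ L
n=15: moves to 13(W), 8(W), 7(W); every one is W ⇒ L
n=16: can move to 14, which is L ⇒ W
n=17: can move to 15, which is L ⇒ W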